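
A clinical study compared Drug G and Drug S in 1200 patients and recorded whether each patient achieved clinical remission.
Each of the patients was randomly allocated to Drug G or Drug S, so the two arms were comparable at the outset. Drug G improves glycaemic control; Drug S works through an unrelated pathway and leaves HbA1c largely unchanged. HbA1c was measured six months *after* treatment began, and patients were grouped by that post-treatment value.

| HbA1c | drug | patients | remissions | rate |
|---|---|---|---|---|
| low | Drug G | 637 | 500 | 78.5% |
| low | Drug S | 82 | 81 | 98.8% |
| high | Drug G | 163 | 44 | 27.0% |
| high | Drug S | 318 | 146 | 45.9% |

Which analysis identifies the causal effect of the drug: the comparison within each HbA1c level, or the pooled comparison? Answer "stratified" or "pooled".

pooled

The stratified and pooled comparisons disagree (Drug S wins within each HbA1c; Drug G wins overall), so the answer turns on the causal role of HbA1c.
Stratifying would compare drugs among patients the drugs themselves sorted into HbA1c groups — a form of selection on an intermediate. The unconditioned pooled rates give the total causal effect.
Pooled: Drug G 68.0% vs Drug S 56.8%; Drug G is higher overall.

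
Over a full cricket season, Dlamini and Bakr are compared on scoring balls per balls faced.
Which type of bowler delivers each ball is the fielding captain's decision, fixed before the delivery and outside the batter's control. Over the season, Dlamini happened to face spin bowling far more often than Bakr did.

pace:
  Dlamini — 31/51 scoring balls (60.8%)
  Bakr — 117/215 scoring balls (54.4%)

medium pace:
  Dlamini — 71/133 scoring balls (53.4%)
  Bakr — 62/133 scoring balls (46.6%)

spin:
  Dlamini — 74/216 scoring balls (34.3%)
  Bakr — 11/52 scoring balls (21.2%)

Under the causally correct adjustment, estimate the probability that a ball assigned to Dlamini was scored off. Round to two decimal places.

0.49

Bowling type differs across players for reasons unrelated to any effect of the player itself, and it separately predicts the outcome — a classic confounder. We must compare within bowling type levels.
Standardising Dlamini to the population bowling type mix: 0.333·31/51 + 0.333·71/133 + 0.335·74/216 = 0.494.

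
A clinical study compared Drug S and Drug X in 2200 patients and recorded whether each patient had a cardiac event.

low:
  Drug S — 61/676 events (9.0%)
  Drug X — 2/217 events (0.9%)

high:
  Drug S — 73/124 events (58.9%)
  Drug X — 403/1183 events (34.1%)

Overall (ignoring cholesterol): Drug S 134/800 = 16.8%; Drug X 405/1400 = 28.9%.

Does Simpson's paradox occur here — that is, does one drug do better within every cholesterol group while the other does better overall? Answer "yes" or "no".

yes

Within each cholesterol level (low 9.0% vs 0.9%; high 58.9% vs 34.1%), Drug X has the lower rate every time. Pooled: 16.8% vs 28.9% — Drug S has the lower rate overall. The two comparisons disagree.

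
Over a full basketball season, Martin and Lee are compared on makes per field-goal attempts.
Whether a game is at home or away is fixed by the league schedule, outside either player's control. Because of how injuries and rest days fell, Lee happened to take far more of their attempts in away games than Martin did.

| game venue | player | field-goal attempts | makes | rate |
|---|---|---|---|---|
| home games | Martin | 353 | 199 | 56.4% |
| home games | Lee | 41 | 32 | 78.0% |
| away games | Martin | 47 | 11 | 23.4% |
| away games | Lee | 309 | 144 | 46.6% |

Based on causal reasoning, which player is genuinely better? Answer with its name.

Lee

Game venue is set before the player has any effect — it is not caused by the player — and it independently drives the outcome. That makes it a confounder, so the causal comparison is within game venue levels.
Within each level — home games: 56.4% vs 78.0%; away games: 23.4% vs 46.6% — Lee is higher every time.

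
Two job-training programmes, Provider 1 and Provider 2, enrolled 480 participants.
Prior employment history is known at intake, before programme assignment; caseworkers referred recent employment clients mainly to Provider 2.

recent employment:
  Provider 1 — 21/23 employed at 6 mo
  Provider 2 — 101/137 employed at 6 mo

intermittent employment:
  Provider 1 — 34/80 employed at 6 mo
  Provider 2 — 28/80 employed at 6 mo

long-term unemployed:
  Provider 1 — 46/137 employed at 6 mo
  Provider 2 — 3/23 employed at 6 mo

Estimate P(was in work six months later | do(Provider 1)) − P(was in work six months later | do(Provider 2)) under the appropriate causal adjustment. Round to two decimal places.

Within every prior employment history level Provider 1 has the higher rate, yet pooled Provider 2 does — Simpson's reversal.
Here prior employment history is a common cause — it drives both which programme a case falls under and the outcome. The crude comparison mixes populations; the stratum-specific rates are the causally relevant ones.
Adjusting over the population distribution of prior employment history: 0.333·(0.913−0.737) + 0.333·(0.425−0.350) + 0.333·(0.336−0.130) = +0.152.

+0.15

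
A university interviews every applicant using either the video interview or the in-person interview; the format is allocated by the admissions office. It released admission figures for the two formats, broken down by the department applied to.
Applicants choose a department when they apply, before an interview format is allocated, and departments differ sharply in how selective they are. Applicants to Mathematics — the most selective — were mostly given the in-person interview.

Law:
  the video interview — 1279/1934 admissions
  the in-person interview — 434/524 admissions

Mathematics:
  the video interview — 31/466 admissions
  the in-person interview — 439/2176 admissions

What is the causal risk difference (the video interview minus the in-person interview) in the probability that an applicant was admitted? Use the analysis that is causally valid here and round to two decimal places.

Here department is a common cause — it drives both which interview format a case falls under and the outcome. The crude comparison mixes populations; the stratum-specific rates are the causally relevant ones.
Adjusting over the population distribution of department: 0.482·(0.661−0.828) + 0.518·(0.067−0.202) = -0.150.

-0.15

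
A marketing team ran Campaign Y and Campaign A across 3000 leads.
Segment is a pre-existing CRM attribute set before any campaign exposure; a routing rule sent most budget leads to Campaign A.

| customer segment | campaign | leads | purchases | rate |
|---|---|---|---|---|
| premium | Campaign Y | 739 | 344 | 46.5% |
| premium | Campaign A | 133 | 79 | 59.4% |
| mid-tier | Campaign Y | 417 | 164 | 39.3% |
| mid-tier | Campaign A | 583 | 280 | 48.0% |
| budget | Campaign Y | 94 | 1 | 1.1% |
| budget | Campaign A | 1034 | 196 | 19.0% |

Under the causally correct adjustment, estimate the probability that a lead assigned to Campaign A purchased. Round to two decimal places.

0.40

Nothing the campaign does changes customer segment; the imbalance is an allocation artefact. With customer segment also predicting the outcome, the pooled figure is confounded, and the within-stratum comparison is the causal one.
Standardising Campaign A to the population customer segment mix: 0.291·79/133 + 0.333·280/583 + 0.376·196/1034 = 0.404.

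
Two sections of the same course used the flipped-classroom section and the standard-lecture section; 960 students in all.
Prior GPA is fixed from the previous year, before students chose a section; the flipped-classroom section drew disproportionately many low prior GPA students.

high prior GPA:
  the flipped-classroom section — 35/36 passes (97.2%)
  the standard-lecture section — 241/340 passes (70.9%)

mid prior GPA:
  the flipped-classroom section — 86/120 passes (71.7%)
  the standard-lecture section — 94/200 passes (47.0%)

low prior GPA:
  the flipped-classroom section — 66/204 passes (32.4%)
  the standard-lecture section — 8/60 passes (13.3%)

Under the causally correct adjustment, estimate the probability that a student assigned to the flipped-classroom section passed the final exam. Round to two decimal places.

0.71

the flipped-classroom section is higher inside every prior GPA band stratum but the standard-lecture section is higher in aggregate. Whether to stratify depends on how prior GPA band relates to the teaching method.
Nothing the teaching method does changes prior GPA band; the imbalance is an allocation artefact. With prior GPA band also predicting the outcome, the pooled figure is confounded, and the within-stratum comparison is the causal one.
Standardising the flipped-classroom section to the population prior GPA band mix: 0.392·35/36 + 0.333·86/120 + 0.275·66/204 = 0.709.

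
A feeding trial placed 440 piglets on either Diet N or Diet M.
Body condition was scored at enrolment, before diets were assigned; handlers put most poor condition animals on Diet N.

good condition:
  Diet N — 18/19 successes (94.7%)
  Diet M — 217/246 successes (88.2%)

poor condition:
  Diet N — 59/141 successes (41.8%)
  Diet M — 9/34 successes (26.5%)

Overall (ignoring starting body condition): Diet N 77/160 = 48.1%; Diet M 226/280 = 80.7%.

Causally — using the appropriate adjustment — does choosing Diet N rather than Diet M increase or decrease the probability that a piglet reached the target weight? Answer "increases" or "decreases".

increases

Within every starting body condition level Diet N has the higher rate, yet pooled Diet M does — Simpson's reversal.
Here starting body condition is a common cause — it drives both which diet a case falls under and the outcome. The crude comparison mixes populations; the stratum-specific rates are the causally relevant ones.
Within each level — good condition: 94.7% vs 88.2%; poor condition: 41.8% vs 26.5% — Diet N is higher every time.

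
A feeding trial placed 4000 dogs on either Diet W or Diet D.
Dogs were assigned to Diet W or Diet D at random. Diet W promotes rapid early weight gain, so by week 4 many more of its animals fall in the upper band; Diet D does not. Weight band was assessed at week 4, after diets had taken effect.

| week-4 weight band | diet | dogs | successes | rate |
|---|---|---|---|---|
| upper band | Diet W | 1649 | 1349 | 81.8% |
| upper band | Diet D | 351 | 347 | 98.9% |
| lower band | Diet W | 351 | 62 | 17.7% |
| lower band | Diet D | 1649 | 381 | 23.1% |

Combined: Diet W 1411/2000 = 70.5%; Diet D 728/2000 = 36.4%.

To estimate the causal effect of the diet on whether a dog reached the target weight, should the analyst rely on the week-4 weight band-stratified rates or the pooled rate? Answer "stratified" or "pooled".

pooled

Stratifying would compare diets among dogs the diets themselves sorted into week-4 weight band groups — a form of selection on an intermediate. The unconditioned pooled rates give the total causal effect.
Pooled: Diet W 70.5% vs Diet D 36.4%; Diet W is higher overall.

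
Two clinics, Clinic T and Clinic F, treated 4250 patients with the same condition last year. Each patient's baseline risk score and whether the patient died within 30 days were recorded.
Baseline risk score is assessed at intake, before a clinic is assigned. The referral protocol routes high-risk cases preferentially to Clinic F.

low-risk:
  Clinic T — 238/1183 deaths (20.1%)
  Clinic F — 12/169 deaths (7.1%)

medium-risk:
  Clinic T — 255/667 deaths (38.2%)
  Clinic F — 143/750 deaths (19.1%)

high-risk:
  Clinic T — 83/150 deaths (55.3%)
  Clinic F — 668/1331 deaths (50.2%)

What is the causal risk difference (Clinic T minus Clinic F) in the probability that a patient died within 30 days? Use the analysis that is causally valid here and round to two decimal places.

+0.12

The baseline risk score-specific comparison favours Clinic F throughout, but the pooled figures favour Clinic T. The question is whether to condition on baseline risk score.
Baseline risk score is set before the clinic has any effect — it is not caused by the clinic — and it independently drives the outcome. That makes it a confounder, so the causal comparison is within baseline risk score levels.
Adjusting over the population distribution of baseline risk score: 0.318·(0.201−0.071) + 0.333·(0.382−0.191) + 0.348·(0.553−0.502) = +0.123.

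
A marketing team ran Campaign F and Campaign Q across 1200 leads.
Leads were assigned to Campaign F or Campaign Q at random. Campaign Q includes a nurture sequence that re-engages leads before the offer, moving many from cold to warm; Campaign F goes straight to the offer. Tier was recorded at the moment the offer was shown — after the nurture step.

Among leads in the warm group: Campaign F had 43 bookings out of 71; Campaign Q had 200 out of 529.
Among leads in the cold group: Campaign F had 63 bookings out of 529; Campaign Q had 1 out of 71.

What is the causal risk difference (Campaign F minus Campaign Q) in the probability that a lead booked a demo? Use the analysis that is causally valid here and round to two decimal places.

Engagement tier here is a post-treatment variable shaped by the campaign; conditioning on it would introduce bias rather than remove it. The overall comparison is the causal one.
The causal difference is the pooled difference: 0.177 − 0.335 = -0.158.

-0.16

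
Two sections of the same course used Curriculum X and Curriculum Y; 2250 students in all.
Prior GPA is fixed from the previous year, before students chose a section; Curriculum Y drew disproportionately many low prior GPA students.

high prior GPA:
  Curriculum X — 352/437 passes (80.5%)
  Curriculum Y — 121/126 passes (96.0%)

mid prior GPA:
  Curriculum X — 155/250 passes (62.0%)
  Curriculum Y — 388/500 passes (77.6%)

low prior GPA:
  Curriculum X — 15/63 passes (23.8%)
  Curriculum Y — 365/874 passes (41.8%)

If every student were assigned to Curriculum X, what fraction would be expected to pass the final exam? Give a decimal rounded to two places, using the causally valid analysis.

Within every prior GPA band level Curriculum Y has the higher rate, yet pooled Curriculum X does — Simpson's reversal.
The imbalance in prior GPA band arose from how students were allocated, not from anything the teaching method did; and prior GPA band independently affects the outcome. The pooled gap is confounded — condition on prior GPA band.
Standardising Curriculum X to the population prior GPA band mix: 0.250·352/437 + 0.333·155/250 + 0.416·15/63 = 0.507.

0.51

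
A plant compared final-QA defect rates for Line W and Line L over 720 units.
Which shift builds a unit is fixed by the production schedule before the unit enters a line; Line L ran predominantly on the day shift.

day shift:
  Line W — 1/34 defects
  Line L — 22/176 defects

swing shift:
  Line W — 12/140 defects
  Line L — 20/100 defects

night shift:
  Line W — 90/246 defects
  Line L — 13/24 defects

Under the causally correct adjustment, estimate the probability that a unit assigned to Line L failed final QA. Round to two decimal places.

Since shift is a pre-existing factor (not a product of the line) and it affects the outcome on its own, it is a confounder. The stratified rates, not the pooled rate, identify the causal effect.
Standardising Line L to the population shift mix: 0.292·22/176 + 0.333·20/100 + 0.375·13/24 = 0.306.

0.31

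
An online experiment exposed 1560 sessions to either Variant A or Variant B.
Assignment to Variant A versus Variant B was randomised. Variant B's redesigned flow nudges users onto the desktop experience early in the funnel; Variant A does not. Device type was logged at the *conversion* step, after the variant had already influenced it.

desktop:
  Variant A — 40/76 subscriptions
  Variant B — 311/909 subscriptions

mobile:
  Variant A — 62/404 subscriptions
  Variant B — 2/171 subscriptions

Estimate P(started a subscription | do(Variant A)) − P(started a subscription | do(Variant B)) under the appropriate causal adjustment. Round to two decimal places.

-0.08

Variant A is higher inside every device type stratum but Variant B is higher in aggregate. Whether to stratify depends on how device type relates to the variant.
Device type is downstream of the variant. One should not condition on a consequence of treatment, so the overall rates are the right comparison.
The causal difference is the pooled difference: 0.212 − 0.290 = -0.077.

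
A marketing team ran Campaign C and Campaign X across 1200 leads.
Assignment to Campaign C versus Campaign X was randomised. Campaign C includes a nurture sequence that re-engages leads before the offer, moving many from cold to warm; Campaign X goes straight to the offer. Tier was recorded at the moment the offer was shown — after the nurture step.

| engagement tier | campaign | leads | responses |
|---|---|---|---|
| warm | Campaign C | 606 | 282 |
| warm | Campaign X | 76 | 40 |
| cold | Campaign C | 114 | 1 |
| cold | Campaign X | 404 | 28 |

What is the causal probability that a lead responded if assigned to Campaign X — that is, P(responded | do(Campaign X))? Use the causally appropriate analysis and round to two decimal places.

0.14

Engagement tier lies on the pathway campaign → engagement tier → outcome, so adjusting for it blocks the indirect effect. For the total causal effect of campaign, use the unadjusted pooled rates.
So P(outcome | do(Campaign X)) is just the pooled rate for Campaign X: 68/480 = 0.142.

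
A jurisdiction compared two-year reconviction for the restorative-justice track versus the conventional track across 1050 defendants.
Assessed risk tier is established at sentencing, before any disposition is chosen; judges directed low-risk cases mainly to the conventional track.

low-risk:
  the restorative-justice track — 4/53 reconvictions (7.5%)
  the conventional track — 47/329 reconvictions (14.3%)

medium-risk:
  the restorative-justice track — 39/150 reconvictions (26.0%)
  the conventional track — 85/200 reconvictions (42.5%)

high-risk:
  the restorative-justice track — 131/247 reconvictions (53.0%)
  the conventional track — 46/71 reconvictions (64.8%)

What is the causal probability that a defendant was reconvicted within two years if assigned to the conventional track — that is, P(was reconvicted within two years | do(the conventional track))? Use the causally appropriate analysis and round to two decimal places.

0.39

The assessed risk tier-specific comparison favours the restorative-justice track throughout, but the pooled figures favour the conventional track. The question is whether to condition on assessed risk tier.
Since assessed risk tier is a pre-existing factor (not a product of the disposition) and it affects the outcome on its own, it is a confounder. The stratified rates, not the pooled rate, identify the causal effect.
Standardising the conventional track to the population assessed risk tier mix: 0.364·47/329 + 0.333·85/200 + 0.303·46/71 = 0.390.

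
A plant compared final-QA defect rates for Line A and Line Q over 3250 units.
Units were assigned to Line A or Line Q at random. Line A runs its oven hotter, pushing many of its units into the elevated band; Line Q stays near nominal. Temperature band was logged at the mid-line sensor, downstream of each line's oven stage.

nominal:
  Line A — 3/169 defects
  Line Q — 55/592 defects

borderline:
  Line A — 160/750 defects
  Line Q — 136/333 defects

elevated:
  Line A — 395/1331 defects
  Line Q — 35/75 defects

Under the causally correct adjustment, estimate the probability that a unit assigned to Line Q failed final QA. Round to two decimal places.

In-process temperature band here is a post-treatment variable shaped by the line; conditioning on it would introduce bias rather than remove it. The overall comparison is the causal one.
So P(outcome | do(Line Q)) is just the pooled rate for Line Q: 226/1000 = 0.226.

0.23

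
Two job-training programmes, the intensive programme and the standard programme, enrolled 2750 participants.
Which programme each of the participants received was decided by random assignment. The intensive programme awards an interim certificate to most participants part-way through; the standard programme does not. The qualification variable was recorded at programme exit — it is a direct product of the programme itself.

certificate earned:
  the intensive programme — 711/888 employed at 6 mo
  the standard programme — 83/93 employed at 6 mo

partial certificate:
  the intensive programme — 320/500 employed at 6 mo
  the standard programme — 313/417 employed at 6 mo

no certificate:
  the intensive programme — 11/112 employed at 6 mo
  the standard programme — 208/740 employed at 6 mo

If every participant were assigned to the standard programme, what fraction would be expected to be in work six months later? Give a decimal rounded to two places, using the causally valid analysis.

0.48

Qualification attained during the programme here is a post-treatment variable shaped by the programme; conditioning on it would introduce bias rather than remove it. The overall comparison is the causal one.
So P(outcome | do(the standard programme)) is just the pooled rate for the standard programme: 604/1250 = 0.483.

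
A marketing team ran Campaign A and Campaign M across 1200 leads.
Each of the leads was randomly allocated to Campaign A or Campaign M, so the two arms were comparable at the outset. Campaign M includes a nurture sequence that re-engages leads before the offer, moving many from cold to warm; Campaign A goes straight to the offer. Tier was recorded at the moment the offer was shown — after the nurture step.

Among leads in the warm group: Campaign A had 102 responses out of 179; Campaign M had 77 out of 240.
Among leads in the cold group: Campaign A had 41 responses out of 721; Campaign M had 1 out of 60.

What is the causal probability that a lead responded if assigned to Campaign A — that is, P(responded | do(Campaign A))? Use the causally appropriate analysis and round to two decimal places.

Campaign A is higher inside every engagement tier stratum but Campaign M is higher in aggregate. Whether to stratify depends on how engagement tier relates to the campaign.
Because the campaign influences engagement tier, engagement tier is a post-treatment mediator, not a confounder. Stratifying on it would bias the estimate; the causal effect is the crude pooled difference.
So P(outcome | do(Campaign A)) is just the pooled rate for Campaign A: 143/900 = 0.159.

0.16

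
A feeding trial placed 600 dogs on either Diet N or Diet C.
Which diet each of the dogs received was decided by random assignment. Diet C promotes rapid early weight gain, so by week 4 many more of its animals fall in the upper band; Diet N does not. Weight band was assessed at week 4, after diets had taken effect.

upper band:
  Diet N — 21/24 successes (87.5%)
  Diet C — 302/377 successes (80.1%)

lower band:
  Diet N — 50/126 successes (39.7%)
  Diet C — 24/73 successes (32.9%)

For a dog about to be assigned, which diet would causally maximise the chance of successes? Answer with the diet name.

Stratifying would compare diets among dogs the diets themselves sorted into week-4 weight band groups — a form of selection on an intermediate. The unconditioned pooled rates give the total causal effect.
Pooled: Diet N 47.3% vs Diet C 72.4%; Diet C is higher overall.

Diet C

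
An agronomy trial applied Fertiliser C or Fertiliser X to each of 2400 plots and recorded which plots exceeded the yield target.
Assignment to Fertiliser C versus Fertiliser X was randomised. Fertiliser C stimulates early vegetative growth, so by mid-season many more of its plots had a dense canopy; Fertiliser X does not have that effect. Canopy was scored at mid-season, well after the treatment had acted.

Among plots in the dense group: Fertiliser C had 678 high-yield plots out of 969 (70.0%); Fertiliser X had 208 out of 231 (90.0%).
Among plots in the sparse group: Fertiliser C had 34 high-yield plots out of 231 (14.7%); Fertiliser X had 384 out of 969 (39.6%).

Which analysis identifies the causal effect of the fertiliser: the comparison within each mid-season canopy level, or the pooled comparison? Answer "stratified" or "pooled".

pooled

The mid-season canopy-specific comparison favours Fertiliser X throughout, but the pooled figures favour Fertiliser C. The question is whether to condition on mid-season canopy.
Mid-season canopy is recorded after the fertiliser and is itself shifted by it — it sits on the causal path from fertiliser to outcome. Conditioning on a mediator would strip out part of the effect we want; the pooled comparison gives the total causal effect.
Pooled: Fertiliser C 59.3% vs Fertiliser X 49.3%; Fertiliser C is higher overall.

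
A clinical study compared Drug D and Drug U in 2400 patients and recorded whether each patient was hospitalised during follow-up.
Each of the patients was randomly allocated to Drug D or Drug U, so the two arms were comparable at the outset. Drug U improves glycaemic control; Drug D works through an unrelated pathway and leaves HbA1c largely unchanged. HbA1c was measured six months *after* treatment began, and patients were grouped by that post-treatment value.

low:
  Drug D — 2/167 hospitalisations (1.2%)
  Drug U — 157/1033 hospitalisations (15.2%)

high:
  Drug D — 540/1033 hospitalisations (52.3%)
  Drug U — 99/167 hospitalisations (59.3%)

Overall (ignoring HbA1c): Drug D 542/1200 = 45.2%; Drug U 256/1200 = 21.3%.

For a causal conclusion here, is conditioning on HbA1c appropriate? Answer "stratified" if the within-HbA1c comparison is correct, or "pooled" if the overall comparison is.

pooled

Drug D is lower inside every HbA1c stratum but Drug U is lower in aggregate. Whether to stratify depends on how HbA1c relates to the drug.
HbA1c is downstream of the drug. One should not condition on a consequence of treatment, so the overall rates are the right comparison.
Pooled: Drug D 45.2% vs Drug U 21.3%; Drug U is lower overall.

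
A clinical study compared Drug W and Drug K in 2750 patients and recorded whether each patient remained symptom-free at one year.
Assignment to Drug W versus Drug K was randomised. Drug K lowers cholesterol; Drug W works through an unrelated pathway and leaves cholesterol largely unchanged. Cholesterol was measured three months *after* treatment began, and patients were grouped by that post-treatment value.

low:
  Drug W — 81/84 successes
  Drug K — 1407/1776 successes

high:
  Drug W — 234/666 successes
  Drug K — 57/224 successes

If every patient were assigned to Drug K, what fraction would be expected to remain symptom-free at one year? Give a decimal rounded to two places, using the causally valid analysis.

0.73

Because the drug influences cholesterol, cholesterol is a post-treatment mediator, not a confounder. Stratifying on it would bias the estimate; the causal effect is the crude pooled difference.
So P(outcome | do(Drug K)) is just the pooled rate for Drug K: 1464/2000 = 0.732.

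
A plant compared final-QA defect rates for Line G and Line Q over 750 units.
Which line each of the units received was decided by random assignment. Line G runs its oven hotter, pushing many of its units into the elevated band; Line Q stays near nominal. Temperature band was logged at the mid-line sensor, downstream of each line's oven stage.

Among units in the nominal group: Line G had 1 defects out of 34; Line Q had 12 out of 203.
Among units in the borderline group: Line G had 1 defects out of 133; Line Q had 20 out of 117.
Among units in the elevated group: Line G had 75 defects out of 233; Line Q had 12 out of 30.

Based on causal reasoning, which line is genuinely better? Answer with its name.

In-process temperature band lies on the pathway line → in-process temperature band → outcome, so adjusting for it blocks the indirect effect. For the total causal effect of line, use the unadjusted pooled rates.
Pooled: Line G 19.2% vs Line Q 12.6%; Line Q is lower overall.

Line Q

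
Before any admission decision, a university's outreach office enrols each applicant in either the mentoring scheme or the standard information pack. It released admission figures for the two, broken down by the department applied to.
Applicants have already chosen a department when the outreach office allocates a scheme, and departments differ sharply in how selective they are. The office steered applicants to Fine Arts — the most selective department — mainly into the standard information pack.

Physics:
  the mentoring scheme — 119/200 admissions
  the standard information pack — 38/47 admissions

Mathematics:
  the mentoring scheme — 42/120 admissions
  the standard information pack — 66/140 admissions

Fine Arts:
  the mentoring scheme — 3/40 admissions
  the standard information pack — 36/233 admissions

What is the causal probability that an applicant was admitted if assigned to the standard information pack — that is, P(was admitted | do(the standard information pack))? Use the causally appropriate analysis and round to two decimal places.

0.47

Here department is a common cause — it drives both which outreach scheme a case falls under and the outcome. The crude comparison mixes populations; the stratum-specific rates are the causally relevant ones.
Standardising the standard information pack to the population department mix: 0.317·38/47 + 0.333·66/140 + 0.350·36/233 = 0.467.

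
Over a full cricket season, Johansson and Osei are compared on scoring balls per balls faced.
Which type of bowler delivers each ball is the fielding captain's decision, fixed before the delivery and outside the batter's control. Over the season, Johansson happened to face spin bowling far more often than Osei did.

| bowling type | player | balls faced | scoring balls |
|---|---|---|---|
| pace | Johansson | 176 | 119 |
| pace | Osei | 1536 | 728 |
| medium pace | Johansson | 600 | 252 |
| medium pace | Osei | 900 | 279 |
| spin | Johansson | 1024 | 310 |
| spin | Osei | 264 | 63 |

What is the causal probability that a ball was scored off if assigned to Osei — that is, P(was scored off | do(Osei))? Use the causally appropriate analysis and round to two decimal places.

The stratified and pooled comparisons disagree (Johansson wins within each bowling type; Osei wins overall), so the answer turns on the causal role of bowling type.
Since bowling type is a pre-existing factor (not a product of the player) and it affects the outcome on its own, it is a confounder. The stratified rates, not the pooled rate, identify the causal effect.
Standardising Osei to the population bowling type mix: 0.380·728/1536 + 0.333·279/900 + 0.286·63/264 = 0.352.

0.35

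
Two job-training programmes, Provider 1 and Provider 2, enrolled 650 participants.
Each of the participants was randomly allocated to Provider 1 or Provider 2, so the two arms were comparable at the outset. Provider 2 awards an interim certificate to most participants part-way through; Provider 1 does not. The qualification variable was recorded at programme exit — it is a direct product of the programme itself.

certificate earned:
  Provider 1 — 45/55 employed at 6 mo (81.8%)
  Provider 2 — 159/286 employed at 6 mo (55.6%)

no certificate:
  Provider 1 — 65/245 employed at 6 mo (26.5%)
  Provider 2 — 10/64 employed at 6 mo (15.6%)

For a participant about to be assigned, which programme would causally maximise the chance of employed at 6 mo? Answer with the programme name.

Provider 2

Qualification attained during the programme lies on the pathway programme → qualification attained during the programme → outcome, so adjusting for it blocks the indirect effect. For the total causal effect of programme, use the unadjusted pooled rates.
Pooled: Provider 1 36.7% vs Provider 2 48.3%; Provider 2 is higher overall.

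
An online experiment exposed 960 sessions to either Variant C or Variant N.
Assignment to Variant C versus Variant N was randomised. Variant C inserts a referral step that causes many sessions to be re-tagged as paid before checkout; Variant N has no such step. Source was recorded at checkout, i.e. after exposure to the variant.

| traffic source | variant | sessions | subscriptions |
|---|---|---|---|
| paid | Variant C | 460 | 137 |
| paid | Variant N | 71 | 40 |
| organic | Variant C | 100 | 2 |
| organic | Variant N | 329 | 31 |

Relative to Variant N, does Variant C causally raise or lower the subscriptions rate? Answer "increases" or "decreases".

The traffic source-specific comparison favours Variant N throughout, but the pooled figures favour Variant C. The question is whether to condition on traffic source.
The distribution of traffic source is itself part of what the variant does — it is an intermediate outcome. Holding it fixed would remove that part of the effect; the total effect is the pooled difference.
Pooled: Variant C 24.8% vs Variant N 17.8%; Variant C is higher overall.

increases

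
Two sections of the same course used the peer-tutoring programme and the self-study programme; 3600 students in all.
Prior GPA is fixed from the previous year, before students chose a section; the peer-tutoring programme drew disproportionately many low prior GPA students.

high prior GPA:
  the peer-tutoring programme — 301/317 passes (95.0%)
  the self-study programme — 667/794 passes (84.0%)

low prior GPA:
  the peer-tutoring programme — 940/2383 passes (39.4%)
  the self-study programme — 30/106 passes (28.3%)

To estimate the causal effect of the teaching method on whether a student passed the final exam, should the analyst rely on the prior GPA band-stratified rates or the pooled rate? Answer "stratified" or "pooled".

Nothing the teaching method does changes prior GPA band; the imbalance is an allocation artefact. With prior GPA band also predicting the outcome, the pooled figure is confounded, and the within-stratum comparison is the causal one.
Within each level — high prior GPA: 95.0% vs 84.0%; low prior GPA: 39.4% vs 28.3% — the peer-tutoring programme is higher every time.

stratified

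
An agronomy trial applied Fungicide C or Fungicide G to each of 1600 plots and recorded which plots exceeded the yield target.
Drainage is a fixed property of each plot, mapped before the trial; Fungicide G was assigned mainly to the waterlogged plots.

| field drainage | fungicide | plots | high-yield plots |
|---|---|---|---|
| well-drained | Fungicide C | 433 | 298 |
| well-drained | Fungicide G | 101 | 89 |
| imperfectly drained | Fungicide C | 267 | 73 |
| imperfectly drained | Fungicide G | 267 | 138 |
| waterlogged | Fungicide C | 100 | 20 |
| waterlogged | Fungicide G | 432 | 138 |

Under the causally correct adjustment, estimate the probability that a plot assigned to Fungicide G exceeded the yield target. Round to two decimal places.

0.57

The stratified and pooled comparisons disagree (Fungicide G wins within each field drainage; Fungicide C wins overall), so the answer turns on the causal role of field drainage.
Since field drainage is a pre-existing factor (not a product of the fungicide) and it affects the outcome on its own, it is a confounder. The stratified rates, not the pooled rate, identify the causal effect.
Standardising Fungicide G to the population field drainage mix: 0.334·89/101 + 0.334·138/267 + 0.333·138/432 = 0.573.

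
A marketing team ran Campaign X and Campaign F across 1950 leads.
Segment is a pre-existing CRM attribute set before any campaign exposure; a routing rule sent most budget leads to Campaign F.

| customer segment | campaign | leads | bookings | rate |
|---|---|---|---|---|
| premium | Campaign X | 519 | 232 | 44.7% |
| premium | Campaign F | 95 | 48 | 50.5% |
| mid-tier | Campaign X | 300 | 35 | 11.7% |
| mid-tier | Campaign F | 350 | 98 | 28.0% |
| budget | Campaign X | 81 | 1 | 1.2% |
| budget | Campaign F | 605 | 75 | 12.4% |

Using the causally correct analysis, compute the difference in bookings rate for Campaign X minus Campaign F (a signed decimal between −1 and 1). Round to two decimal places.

Since customer segment is a pre-existing factor (not a product of the campaign) and it affects the outcome on its own, it is a confounder. The stratified rates, not the pooled rate, identify the causal effect.
Adjusting over the population distribution of customer segment: 0.315·(0.447−0.505) + 0.333·(0.117−0.280) + 0.352·(0.012−0.124) = -0.112.

-0.11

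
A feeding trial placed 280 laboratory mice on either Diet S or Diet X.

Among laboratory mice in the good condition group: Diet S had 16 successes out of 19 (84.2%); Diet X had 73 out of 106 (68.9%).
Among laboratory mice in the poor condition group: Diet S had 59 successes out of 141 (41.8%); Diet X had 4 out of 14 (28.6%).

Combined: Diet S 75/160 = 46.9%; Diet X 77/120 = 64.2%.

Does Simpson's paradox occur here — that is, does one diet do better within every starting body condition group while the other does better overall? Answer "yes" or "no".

yes

Within each starting body condition level (good condition 84.2% vs 68.9%; poor condition 41.8% vs 28.6%), Diet S has the higher rate every time. Pooled: 46.9% vs 64.2% — Diet X has the higher rate overall. The two comparisons disagree.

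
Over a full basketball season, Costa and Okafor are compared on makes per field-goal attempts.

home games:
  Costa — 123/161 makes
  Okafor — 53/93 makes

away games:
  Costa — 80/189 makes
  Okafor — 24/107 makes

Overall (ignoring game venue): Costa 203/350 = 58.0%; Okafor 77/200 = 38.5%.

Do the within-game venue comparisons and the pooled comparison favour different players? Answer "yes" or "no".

Within each game venue level (home games 76.4% vs 57.0%; away games 42.3% vs 22.4%), Costa has the higher rate every time. Pooled: 58.0% vs 38.5% — Costa has the higher rate overall. They agree.

no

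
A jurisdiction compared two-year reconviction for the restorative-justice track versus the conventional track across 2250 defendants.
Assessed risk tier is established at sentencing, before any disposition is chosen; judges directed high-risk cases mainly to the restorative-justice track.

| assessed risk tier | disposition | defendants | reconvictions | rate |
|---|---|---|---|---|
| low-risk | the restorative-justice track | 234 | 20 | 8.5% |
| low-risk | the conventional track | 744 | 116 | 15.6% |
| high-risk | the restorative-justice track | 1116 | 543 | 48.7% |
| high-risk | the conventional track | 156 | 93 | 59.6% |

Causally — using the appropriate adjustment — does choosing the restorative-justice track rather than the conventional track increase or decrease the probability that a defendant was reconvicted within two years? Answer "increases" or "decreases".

decreases

The stratified and pooled comparisons disagree (the restorative-justice track wins within each assessed risk tier; the conventional track wins overall), so the answer turns on the causal role of assessed risk tier.
Assessed risk tier satisfies the back-door criterion: it is not a descendant of the disposition, and it blocks the spurious path from disposition to outcome. Adjusting for it (i.e., using the within-assessed risk tier rates) gives the causal effect.
Within each level — low-risk: 8.5% vs 15.6%; high-risk: 48.7% vs 59.6% — the restorative-justice track is lower every time.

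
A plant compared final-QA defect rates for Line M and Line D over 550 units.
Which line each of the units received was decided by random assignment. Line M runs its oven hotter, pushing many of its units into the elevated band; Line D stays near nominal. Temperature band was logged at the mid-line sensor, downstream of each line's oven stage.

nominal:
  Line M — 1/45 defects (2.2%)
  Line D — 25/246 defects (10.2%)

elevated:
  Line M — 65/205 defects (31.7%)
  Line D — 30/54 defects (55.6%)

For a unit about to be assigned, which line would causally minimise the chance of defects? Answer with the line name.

Line D

In-process temperature band is recorded after the line and is itself shifted by it — it sits on the causal path from line to outcome. Conditioning on a mediator would strip out part of the effect we want; the pooled comparison gives the total causal effect.
Pooled: Line M 26.4% vs Line D 18.3%; Line D is lower overall.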